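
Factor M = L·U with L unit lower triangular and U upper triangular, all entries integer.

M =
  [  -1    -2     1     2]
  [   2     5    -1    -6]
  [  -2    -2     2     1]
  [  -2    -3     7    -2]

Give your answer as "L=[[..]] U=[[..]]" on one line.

  r1 -= -2·r0 → [0,1,1,-2]
  r2 -= 2·r0 → [0,2,0,-3]
  r3 -= 2·r0 → [0,1,5,-6]
  r2 -= 2·r1 → [0,0,-2,1]
  r3 -= 1·r1 → [0,0,4,-4]
  r3 -= -2·r2 → [0,0,0,-2]

L=[[1,0,0,0],[-2,1,0,0],[2,2,1,0],[2,1,-2,1]] U=[[-1,-2,1,2],[0,1,1,-2],[0,0,-2,1],[0,0,0,-2]]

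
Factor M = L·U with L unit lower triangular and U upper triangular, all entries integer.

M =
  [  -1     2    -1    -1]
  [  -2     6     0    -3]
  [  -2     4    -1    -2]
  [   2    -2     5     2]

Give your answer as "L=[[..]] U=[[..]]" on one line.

L=[[1,0,0,0],[2,1,0,0],[2,0,1,0],[-2,1,1,1]] U=[[-1,2,-1,-1],[0,2,2,-1],[0,0,1,0],[0,0,0,1]]

  R1 -= 2·R0 → [0,2,2,-1]
  R2 -= 2·R0 → [0,0,1,0]
  R3 -= -2·R0 → [0,2,3,0]
  R2 -= 0·R1 → [0,0,1,0]
  R3 -= 1·R1 → [0,0,1,1]
  R3 -= 1·R2 → [0,0,0,1]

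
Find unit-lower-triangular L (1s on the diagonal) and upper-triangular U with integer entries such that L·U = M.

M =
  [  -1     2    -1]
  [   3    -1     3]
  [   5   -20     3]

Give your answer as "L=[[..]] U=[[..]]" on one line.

  R1 -= -3·R0 → [0,5,0]
  R2 -= -5·R0 → [0,-10,-2]
  R2 -= -2·R1 → [0,0,-2]

L=[[1,0,0],[-3,1,0],[-5,-2,1]] U=[[-1,2,-1],[0,5,0],[0,0,-2]]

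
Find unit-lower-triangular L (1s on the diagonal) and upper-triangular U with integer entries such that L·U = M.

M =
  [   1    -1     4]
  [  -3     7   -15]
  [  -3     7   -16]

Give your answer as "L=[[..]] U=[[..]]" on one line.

  row1 -= -3·row0 → [0,4,-3]
  row2 -= -3·row0 → [0,4,-4]
  row2 -= 1·row1 → [0,0,-1]

L=[[1,0,0],[-3,1,0],[-3,1,1]] U=[[1,-1,4],[0,4,-3],[0,0,-1]]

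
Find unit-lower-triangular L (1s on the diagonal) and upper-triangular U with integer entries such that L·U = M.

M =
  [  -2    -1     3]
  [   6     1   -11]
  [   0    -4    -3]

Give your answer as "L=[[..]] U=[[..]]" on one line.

L=[[1,0,0],[-3,1,0],[0,2,1]] U=[[-2,-1,3],[0,-2,-2],[0,0,1]]

  r1 -= -3·r0 → [0,-2,-2]
  r2 -= 0·r0 → [0,-4,-3]
  r2 -= 2·r1 → [0,0,1]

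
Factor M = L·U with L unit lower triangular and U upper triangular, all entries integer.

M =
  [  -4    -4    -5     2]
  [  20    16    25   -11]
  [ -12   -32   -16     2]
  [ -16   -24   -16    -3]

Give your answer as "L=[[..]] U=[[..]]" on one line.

L=[[1,0,0,0],[-5,1,0,0],[3,5,1,0],[4,2,-4,1]] U=[[-4,-4,-5,2],[0,-4,0,-1],[0,0,-1,1],[0,0,0,-5]]

  r1 -= -5·r0 → [0,-4,0,-1]
  r2 -= 3·r0 → [0,-20,-1,-4]
  r3 -= 4·r0 → [0,-8,4,-11]
  r2 -= 5·r1 → [0,0,-1,1]
  r3 -= 2·r1 → [0,0,4,-9]
  r3 -= -4·r2 → [0,0,0,-5]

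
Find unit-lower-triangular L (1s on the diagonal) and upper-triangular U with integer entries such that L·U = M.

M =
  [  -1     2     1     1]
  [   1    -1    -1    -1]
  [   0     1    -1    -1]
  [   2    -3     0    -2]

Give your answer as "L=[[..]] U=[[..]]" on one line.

L=[[1,0,0,0],[-1,1,0,0],[0,1,1,0],[-2,1,-2,1]] U=[[-1,2,1,1],[0,1,0,0],[0,0,-1,-1],[0,0,0,-2]]

  row1 -= -1·row0 → [0,1,0,0]
  row2 -= 0·row0 → [0,1,-1,-1]
  row3 -= -2·row0 → [0,1,2,0]
  row2 -= 1·row1 → [0,0,-1,-1]
  row3 -= 1·row1 → [0,0,2,0]
  row3 -= -2·row2 → [0,0,0,-2]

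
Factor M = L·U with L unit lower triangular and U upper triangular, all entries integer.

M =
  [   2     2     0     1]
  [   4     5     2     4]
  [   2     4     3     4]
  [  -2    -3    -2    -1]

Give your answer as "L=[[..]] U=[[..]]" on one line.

L=[[1,0,0,0],[2,1,0,0],[1,2,1,0],[-1,-1,0,1]] U=[[2,2,0,1],[0,1,2,2],[0,0,-1,-1],[0,0,0,2]]

  r1 -= 2·r0 → [0,1,2,2]
  r2 -= 1·r0 → [0,2,3,3]
  r3 -= -1·r0 → [0,-1,-2,0]
  r2 -= 2·r1 → [0,0,-1,-1]
  r3 -= -1·r1 → [0,0,0,2]
  r3 -= 0·r2 → [0,0,0,2]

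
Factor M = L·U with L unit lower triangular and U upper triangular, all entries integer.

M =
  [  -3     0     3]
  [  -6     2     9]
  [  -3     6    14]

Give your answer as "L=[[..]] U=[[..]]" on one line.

L=[[1,0,0],[2,1,0],[1,3,1]] U=[[-3,0,3],[0,2,3],[0,0,2]]

  r1 -= 2·r0 → [0,2,3]
  r2 -= 1·r0 → [0,6,11]
  r2 -= 3·r1 → [0,0,2]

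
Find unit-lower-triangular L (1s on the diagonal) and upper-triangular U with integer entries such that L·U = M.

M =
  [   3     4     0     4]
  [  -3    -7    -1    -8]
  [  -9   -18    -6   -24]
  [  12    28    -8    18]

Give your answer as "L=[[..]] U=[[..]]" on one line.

L=[[1,0,0,0],[-1,1,0,0],[-3,2,1,0],[4,-4,3,1]] U=[[3,4,0,4],[0,-3,-1,-4],[0,0,-4,-4],[0,0,0,-2]]

  r1 -= -1·r0 → [0,-3,-1,-4]
  r2 -= -3·r0 → [0,-6,-6,-12]
  r3 -= 4·r0 → [0,12,-8,2]
  r2 -= 2·r1 → [0,0,-4,-4]
  r3 -= -4·r1 → [0,0,-12,-14]
  r3 -= 3·r2 → [0,0,0,-2]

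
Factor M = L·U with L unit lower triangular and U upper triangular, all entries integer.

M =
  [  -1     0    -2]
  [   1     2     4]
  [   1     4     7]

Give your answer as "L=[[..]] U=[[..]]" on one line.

L=[[1,0,0],[-1,1,0],[-1,2,1]] U=[[-1,0,-2],[0,2,2],[0,0,1]]

  row1 -= -1·row0 → [0,2,2]
  row2 -= -1·row0 → [0,4,5]
  row2 -= 2·row1 → [0,0,1]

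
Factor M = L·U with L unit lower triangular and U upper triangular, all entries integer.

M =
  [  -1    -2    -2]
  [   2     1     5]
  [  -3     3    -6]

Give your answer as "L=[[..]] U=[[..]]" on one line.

  r1 -= -2·r0 → [0,-3,1]
  r2 -= 3·r0 → [0,9,0]
  r2 -= -3·r1 → [0,0,3]

L=[[1,0,0],[-2,1,0],[3,-3,1]] U=[[-1,-2,-2],[0,-3,1],[0,0,3]]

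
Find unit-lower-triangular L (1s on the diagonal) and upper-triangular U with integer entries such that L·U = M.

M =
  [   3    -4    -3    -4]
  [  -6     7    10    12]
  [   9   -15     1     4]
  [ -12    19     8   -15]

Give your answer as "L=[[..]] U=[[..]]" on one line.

  r1 -= -2·r0 → [0,-1,4,4]
  r2 -= 3·r0 → [0,-3,10,16]
  r3 -= -4·r0 → [0,3,-4,-31]
  r2 -= 3·r1 → [0,0,-2,4]
  r3 -= -3·r1 → [0,0,8,-19]
  r3 -= -4·r2 → [0,0,0,-3]

L=[[1,0,0,0],[-2,1,0,0],[3,3,1,0],[-4,-3,-4,1]] U=[[3,-4,-3,-4],[0,-1,4,4],[0,0,-2,4],[0,0,0,-3]]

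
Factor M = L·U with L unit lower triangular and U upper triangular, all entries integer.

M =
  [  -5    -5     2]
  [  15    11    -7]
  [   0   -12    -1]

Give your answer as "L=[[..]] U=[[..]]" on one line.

L=[[1,0,0],[-3,1,0],[0,3,1]] U=[[-5,-5,2],[0,-4,-1],[0,0,2]]

  row1 -= -3·row0 → [0,-4,-1]
  row2 -= 0·row0 → [0,-12,-1]
  row2 -= 3·row1 → [0,0,2]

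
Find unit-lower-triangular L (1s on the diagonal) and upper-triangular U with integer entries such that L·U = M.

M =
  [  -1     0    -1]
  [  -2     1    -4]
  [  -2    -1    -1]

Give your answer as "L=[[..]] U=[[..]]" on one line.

L=[[1,0,0],[2,1,0],[2,-1,1]] U=[[-1,0,-1],[0,1,-2],[0,0,-1]]

  r1 -= 2·r0 → [0,1,-2]
  r2 -= 2·r0 → [0,-1,1]
  r2 -= -1·r1 → [0,0,-1]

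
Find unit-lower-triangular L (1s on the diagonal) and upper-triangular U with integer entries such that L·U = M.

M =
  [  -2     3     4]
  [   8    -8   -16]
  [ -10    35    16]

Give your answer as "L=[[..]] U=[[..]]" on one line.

  R1 -= -4·R0 → [0,4,0]
  R2 -= 5·R0 → [0,20,-4]
  R2 -= 5·R1 → [0,0,-4]

L=[[1,0,0],[-4,1,0],[5,5,1]] U=[[-2,3,4],[0,4,0],[0,0,-4]]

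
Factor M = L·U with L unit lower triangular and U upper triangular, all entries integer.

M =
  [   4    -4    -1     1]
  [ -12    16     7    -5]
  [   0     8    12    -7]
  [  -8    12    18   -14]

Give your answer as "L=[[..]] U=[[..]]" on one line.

L=[[1,0,0,0],[-3,1,0,0],[0,2,1,0],[-2,1,3,1]] U=[[4,-4,-1,1],[0,4,4,-2],[0,0,4,-3],[0,0,0,-1]]

  R1 -= -3·R0 → [0,4,4,-2]
  R2 -= 0·R0 → [0,8,12,-7]
  R3 -= -2·R0 → [0,4,16,-12]
  R2 -= 2·R1 → [0,0,4,-3]
  R3 -= 1·R1 → [0,0,12,-10]
  R3 -= 3·R2 → [0,0,0,-1]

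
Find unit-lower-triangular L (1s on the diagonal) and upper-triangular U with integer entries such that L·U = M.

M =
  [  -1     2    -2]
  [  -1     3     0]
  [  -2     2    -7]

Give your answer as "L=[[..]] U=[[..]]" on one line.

L=[[1,0,0],[1,1,0],[2,-2,1]] U=[[-1,2,-2],[0,1,2],[0,0,1]]

  r1 -= 1·r0 → [0,1,2]
  r2 -= 2·r0 → [0,-2,-3]
  r2 -= -2·r1 → [0,0,1]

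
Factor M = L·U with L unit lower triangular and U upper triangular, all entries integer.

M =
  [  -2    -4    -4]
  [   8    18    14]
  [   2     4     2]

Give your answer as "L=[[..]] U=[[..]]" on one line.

  R1 -= -4·R0 → [0,2,-2]
  R2 -= -1·R0 → [0,0,-2]
  R2 -= 0·R1 → [0,0,-2]

L=[[1,0,0],[-4,1,0],[-1,0,1]] U=[[-2,-4,-4],[0,2,-2],[0,0,-2]]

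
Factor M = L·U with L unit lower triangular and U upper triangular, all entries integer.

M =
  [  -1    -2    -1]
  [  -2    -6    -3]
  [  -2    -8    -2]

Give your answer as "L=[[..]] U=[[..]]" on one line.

L=[[1,0,0],[2,1,0],[2,2,1]] U=[[-1,-2,-1],[0,-2,-1],[0,0,2]]

  R1 -= 2·R0 → [0,-2,-1]
  R2 -= 2·R0 → [0,-4,0]
  R2 -= 2·R1 → [0,0,2]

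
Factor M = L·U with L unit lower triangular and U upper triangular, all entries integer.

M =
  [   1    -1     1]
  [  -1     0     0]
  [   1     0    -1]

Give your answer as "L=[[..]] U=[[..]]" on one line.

L=[[1,0,0],[-1,1,0],[1,-1,1]] U=[[1,-1,1],[0,-1,1],[0,0,-1]]

  row1 -= -1·row0 → [0,-1,1]
  row2 -= 1·row0 → [0,1,-2]
  row2 -= -1·row1 → [0,0,-1]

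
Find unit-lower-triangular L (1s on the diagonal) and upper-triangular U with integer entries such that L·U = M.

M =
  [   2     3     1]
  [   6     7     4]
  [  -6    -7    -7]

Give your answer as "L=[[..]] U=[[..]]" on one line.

  r1 -= 3·r0 → [0,-2,1]
  r2 -= -3·r0 → [0,2,-4]
  r2 -= -1·r1 → [0,0,-3]

L=[[1,0,0],[3,1,0],[-3,-1,1]] U=[[2,3,1],[0,-2,1],[0,0,-3]]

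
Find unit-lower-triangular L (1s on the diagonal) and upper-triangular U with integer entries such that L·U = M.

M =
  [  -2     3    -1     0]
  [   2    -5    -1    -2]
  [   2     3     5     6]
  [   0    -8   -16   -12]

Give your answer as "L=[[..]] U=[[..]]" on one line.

  r1 -= -1·r0 → [0,-2,-2,-2]
  r2 -= -1·r0 → [0,6,4,6]
  r3 -= 0·r0 → [0,-8,-16,-12]
  r2 -= -3·r1 → [0,0,-2,0]
  r3 -= 4·r1 → [0,0,-8,-4]
  r3 -= 4·r2 → [0,0,0,-4]

L=[[1,0,0,0],[-1,1,0,0],[-1,-3,1,0],[0,4,4,1]] U=[[-2,3,-1,0],[0,-2,-2,-2],[0,0,-2,0],[0,0,0,-4]]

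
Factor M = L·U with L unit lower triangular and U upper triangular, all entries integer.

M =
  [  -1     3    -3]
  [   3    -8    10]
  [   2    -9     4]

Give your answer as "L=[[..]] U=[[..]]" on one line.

  R1 -= -3·R0 → [0,1,1]
  R2 -= -2·R0 → [0,-3,-2]
  R2 -= -3·R1 → [0,0,1]

L=[[1,0,0],[-3,1,0],[-2,-3,1]] U=[[-1,3,-3],[0,1,1],[0,0,1]]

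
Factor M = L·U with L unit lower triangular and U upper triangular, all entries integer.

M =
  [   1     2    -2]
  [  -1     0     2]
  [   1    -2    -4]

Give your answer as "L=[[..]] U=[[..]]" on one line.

L=[[1,0,0],[-1,1,0],[1,-2,1]] U=[[1,2,-2],[0,2,0],[0,0,-2]]

  row1 -= -1·row0 → [0,2,0]
  row2 -= 1·row0 → [0,-4,-2]
  row2 -= -2·row1 → [0,0,-2]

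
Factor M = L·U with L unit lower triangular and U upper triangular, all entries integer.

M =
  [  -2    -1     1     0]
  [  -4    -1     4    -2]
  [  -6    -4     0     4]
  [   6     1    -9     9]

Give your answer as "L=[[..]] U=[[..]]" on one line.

  row1 -= 2·row0 → [0,1,2,-2]
  row2 -= 3·row0 → [0,-1,-3,4]
  row3 -= -3·row0 → [0,-2,-6,9]
  row2 -= -1·row1 → [0,0,-1,2]
  row3 -= -2·row1 → [0,0,-2,5]
  row3 -= 2·row2 → [0,0,0,1]

L=[[1,0,0,0],[2,1,0,0],[3,-1,1,0],[-3,-2,2,1]] U=[[-2,-1,1,0],[0,1,2,-2],[0,0,-1,2],[0,0,0,1]]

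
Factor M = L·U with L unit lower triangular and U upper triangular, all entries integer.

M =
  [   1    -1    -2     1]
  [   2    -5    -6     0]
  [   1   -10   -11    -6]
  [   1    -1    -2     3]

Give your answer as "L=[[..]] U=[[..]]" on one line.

L=[[1,0,0,0],[2,1,0,0],[1,3,1,0],[1,0,0,1]] U=[[1,-1,-2,1],[0,-3,-2,-2],[0,0,-3,-1],[0,0,0,2]]

  R1 -= 2·R0 → [0,-3,-2,-2]
  R2 -= 1·R0 → [0,-9,-9,-7]
  R3 -= 1·R0 → [0,0,0,2]
  R2 -= 3·R1 → [0,0,-3,-1]
  R3 -= 0·R1 → [0,0,0,2]
  R3 -= 0·R2 → [0,0,0,2]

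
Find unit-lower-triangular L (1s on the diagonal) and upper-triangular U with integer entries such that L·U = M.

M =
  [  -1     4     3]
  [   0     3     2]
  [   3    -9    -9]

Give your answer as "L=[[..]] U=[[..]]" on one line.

  r1 -= 0·r0 → [0,3,2]
  r2 -= -3·r0 → [0,3,0]
  r2 -= 1·r1 → [0,0,-2]

L=[[1,0,0],[0,1,0],[-3,1,1]] U=[[-1,4,3],[0,3,2],[0,0,-2]]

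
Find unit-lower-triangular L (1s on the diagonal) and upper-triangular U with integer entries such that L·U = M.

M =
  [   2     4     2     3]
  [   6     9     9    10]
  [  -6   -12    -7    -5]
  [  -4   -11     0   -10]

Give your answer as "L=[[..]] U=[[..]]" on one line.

L=[[1,0,0,0],[3,1,0,0],[-3,0,1,0],[-2,1,-1,1]] U=[[2,4,2,3],[0,-3,3,1],[0,0,-1,4],[0,0,0,-1]]

  row1 -= 3·row0 → [0,-3,3,1]
  row2 -= -3·row0 → [0,0,-1,4]
  row3 -= -2·row0 → [0,-3,4,-4]
  row2 -= 0·row1 → [0,0,-1,4]
  row3 -= 1·row1 → [0,0,1,-5]
  row3 -= -1·row2 → [0,0,0,-1]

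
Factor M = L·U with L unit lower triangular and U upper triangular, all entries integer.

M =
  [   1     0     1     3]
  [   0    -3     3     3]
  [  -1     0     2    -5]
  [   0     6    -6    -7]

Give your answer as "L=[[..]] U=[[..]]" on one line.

L=[[1,0,0,0],[0,1,0,0],[-1,0,1,0],[0,-2,0,1]] U=[[1,0,1,3],[0,-3,3,3],[0,0,3,-2],[0,0,0,-1]]

  R1 -= 0·R0 → [0,-3,3,3]
  R2 -= -1·R0 → [0,0,3,-2]
  R3 -= 0·R0 → [0,6,-6,-7]
  R2 -= 0·R1 → [0,0,3,-2]
  R3 -= -2·R1 → [0,0,0,-1]
  R3 -= 0·R2 → [0,0,0,-1]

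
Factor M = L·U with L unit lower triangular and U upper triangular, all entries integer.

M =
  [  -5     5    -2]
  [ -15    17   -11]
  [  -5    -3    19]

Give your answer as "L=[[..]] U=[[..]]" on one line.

L=[[1,0,0],[3,1,0],[1,-4,1]] U=[[-5,5,-2],[0,2,-5],[0,0,1]]

  row1 -= 3·row0 → [0,2,-5]
  row2 -= 1·row0 → [0,-8,21]
  row2 -= -4·row1 → [0,0,1]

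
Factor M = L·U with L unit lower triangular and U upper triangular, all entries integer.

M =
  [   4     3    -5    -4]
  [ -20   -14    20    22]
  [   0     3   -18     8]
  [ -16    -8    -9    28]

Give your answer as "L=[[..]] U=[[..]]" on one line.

L=[[1,0,0,0],[-5,1,0,0],[0,3,1,0],[-4,4,3,1]] U=[[4,3,-5,-4],[0,1,-5,2],[0,0,-3,2],[0,0,0,-2]]

  r1 -= -5·r0 → [0,1,-5,2]
  r2 -= 0·r0 → [0,3,-18,8]
  r3 -= -4·r0 → [0,4,-29,12]
  r2 -= 3·r1 → [0,0,-3,2]
  r3 -= 4·r1 → [0,0,-9,4]
  r3 -= 3·r2 → [0,0,0,-2]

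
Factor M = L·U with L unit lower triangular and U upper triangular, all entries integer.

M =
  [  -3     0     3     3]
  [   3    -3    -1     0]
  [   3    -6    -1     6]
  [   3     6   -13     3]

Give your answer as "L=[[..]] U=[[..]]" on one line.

L=[[1,0,0,0],[-1,1,0,0],[-1,2,1,0],[-1,-2,3,1]] U=[[-3,0,3,3],[0,-3,2,3],[0,0,-2,3],[0,0,0,3]]

  R1 -= -1·R0 → [0,-3,2,3]
  R2 -= -1·R0 → [0,-6,2,9]
  R3 -= -1·R0 → [0,6,-10,6]
  R2 -= 2·R1 → [0,0,-2,3]
  R3 -= -2·R1 → [0,0,-6,12]
  R3 -= 3·R2 → [0,0,0,3]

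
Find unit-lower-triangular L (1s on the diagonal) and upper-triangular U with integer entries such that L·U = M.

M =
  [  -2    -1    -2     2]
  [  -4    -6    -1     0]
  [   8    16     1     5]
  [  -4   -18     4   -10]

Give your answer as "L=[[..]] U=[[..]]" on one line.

L=[[1,0,0,0],[2,1,0,0],[-4,-3,1,0],[2,4,-2,1]] U=[[-2,-1,-2,2],[0,-4,3,-4],[0,0,2,1],[0,0,0,4]]

  R1 -= 2·R0 → [0,-4,3,-4]
  R2 -= -4·R0 → [0,12,-7,13]
  R3 -= 2·R0 → [0,-16,8,-14]
  R2 -= -3·R1 → [0,0,2,1]
  R3 -= 4·R1 → [0,0,-4,2]
  R3 -= -2·R2 → [0,0,0,4]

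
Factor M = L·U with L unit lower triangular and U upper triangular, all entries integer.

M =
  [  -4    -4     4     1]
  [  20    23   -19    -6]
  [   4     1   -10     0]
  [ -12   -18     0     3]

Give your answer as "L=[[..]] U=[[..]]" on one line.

  R1 -= -5·R0 → [0,3,1,-1]
  R2 -= -1·R0 → [0,-3,-6,1]
  R3 -= 3·R0 → [0,-6,-12,0]
  R2 -= -1·R1 → [0,0,-5,0]
  R3 -= -2·R1 → [0,0,-10,-2]
  R3 -= 2·R2 → [0,0,0,-2]

L=[[1,0,0,0],[-5,1,0,0],[-1,-1,1,0],[3,-2,2,1]] U=[[-4,-4,4,1],[0,3,1,-1],[0,0,-5,0],[0,0,0,-2]]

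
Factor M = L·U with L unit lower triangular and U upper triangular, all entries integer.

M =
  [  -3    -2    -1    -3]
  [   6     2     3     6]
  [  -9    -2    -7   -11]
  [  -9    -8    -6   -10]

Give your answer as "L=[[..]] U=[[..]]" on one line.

L=[[1,0,0,0],[-2,1,0,0],[3,-2,1,0],[3,1,2,1]] U=[[-3,-2,-1,-3],[0,-2,1,0],[0,0,-2,-2],[0,0,0,3]]

  r1 -= -2·r0 → [0,-2,1,0]
  r2 -= 3·r0 → [0,4,-4,-2]
  r3 -= 3·r0 → [0,-2,-3,-1]
  r2 -= -2·r1 → [0,0,-2,-2]
  r3 -= 1·r1 → [0,0,-4,-1]
  r3 -= 2·r2 → [0,0,0,3]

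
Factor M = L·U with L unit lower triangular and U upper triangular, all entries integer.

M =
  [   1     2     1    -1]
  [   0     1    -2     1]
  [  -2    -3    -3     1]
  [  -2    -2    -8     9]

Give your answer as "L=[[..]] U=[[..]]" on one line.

L=[[1,0,0,0],[0,1,0,0],[-2,1,1,0],[-2,2,-2,1]] U=[[1,2,1,-1],[0,1,-2,1],[0,0,1,-2],[0,0,0,1]]

  row1 -= 0·row0 → [0,1,-2,1]
  row2 -= -2·row0 → [0,1,-1,-1]
  row3 -= -2·row0 → [0,2,-6,7]
  row2 -= 1·row1 → [0,0,1,-2]
  row3 -= 2·row1 → [0,0,-2,5]
  row3 -= -2·row2 → [0,0,0,1]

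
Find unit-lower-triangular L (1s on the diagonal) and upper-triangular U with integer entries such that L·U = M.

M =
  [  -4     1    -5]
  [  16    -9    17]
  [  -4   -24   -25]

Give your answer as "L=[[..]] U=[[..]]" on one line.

L=[[1,0,0],[-4,1,0],[1,5,1]] U=[[-4,1,-5],[0,-5,-3],[0,0,-5]]

  R1 -= -4·R0 → [0,-5,-3]
  R2 -= 1·R0 → [0,-25,-20]
  R2 -= 5·R1 → [0,0,-5]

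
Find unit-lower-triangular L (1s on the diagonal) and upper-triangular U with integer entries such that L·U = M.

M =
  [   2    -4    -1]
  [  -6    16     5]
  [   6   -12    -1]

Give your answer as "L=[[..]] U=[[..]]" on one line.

  row1 -= -3·row0 → [0,4,2]
  row2 -= 3·row0 → [0,0,2]
  row2 -= 0·row1 → [0,0,2]

L=[[1,0,0],[-3,1,0],[3,0,1]] U=[[2,-4,-1],[0,4,2],[0,0,2]]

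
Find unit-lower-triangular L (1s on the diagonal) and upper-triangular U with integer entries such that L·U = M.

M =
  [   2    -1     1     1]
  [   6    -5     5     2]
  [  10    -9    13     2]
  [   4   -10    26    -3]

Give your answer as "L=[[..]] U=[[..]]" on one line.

  r1 -= 3·r0 → [0,-2,2,-1]
  r2 -= 5·r0 → [0,-4,8,-3]
  r3 -= 2·r0 → [0,-8,24,-5]
  r2 -= 2·r1 → [0,0,4,-1]
  r3 -= 4·r1 → [0,0,16,-1]
  r3 -= 4·r2 → [0,0,0,3]

L=[[1,0,0,0],[3,1,0,0],[5,2,1,0],[2,4,4,1]] U=[[2,-1,1,1],[0,-2,2,-1],[0,0,4,-1],[0,0,0,3]]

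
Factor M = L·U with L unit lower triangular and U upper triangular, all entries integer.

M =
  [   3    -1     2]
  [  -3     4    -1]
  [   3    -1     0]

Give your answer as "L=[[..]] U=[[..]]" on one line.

L=[[1,0,0],[-1,1,0],[1,0,1]] U=[[3,-1,2],[0,3,1],[0,0,-2]]

  R1 -= -1·R0 → [0,3,1]
  R2 -= 1·R0 → [0,0,-2]
  R2 -= 0·R1 → [0,0,-2]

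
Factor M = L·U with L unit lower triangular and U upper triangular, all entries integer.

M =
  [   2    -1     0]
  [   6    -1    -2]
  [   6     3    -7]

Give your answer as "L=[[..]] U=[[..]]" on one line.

  R1 -= 3·R0 → [0,2,-2]
  R2 -= 3·R0 → [0,6,-7]
  R2 -= 3·R1 → [0,0,-1]

L=[[1,0,0],[3,1,0],[3,3,1]] U=[[2,-1,0],[0,2,-2],[0,0,-1]]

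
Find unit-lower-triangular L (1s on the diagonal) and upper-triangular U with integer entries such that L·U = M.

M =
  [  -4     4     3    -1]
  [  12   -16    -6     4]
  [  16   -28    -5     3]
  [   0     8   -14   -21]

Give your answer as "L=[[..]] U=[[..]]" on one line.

L=[[1,0,0,0],[-3,1,0,0],[-4,3,1,0],[0,-2,4,1]] U=[[-4,4,3,-1],[0,-4,3,1],[0,0,-2,-4],[0,0,0,-3]]

  row1 -= -3·row0 → [0,-4,3,1]
  row2 -= -4·row0 → [0,-12,7,-1]
  row3 -= 0·row0 → [0,8,-14,-21]
  row2 -= 3·row1 → [0,0,-2,-4]
  row3 -= -2·row1 → [0,0,-8,-19]
  row3 -= 4·row2 → [0,0,0,-3]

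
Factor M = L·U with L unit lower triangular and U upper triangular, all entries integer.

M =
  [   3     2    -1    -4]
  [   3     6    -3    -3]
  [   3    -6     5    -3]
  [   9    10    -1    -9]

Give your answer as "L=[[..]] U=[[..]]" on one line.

L=[[1,0,0,0],[1,1,0,0],[1,-2,1,0],[3,1,2,1]] U=[[3,2,-1,-4],[0,4,-2,1],[0,0,2,3],[0,0,0,-4]]

  r1 -= 1·r0 → [0,4,-2,1]
  r2 -= 1·r0 → [0,-8,6,1]
  r3 -= 3·r0 → [0,4,2,3]
  r2 -= -2·r1 → [0,0,2,3]
  r3 -= 1·r1 → [0,0,4,2]
  r3 -= 2·r2 → [0,0,0,-4]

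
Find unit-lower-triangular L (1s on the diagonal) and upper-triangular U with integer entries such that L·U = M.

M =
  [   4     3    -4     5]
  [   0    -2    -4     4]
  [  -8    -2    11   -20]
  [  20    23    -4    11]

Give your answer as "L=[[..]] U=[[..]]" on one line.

  R1 -= 0·R0 → [0,-2,-4,4]
  R2 -= -2·R0 → [0,4,3,-10]
  R3 -= 5·R0 → [0,8,16,-14]
  R2 -= -2·R1 → [0,0,-5,-2]
  R3 -= -4·R1 → [0,0,0,2]
  R3 -= 0·R2 → [0,0,0,2]

L=[[1,0,0,0],[0,1,0,0],[-2,-2,1,0],[5,-4,0,1]] U=[[4,3,-4,5],[0,-2,-4,4],[0,0,-5,-2],[0,0,0,2]]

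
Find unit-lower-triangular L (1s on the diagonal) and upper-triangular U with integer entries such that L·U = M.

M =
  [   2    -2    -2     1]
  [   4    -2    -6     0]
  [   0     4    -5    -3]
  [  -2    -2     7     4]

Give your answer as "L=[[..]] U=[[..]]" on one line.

L=[[1,0,0,0],[2,1,0,0],[0,2,1,0],[-1,-2,-1,1]] U=[[2,-2,-2,1],[0,2,-2,-2],[0,0,-1,1],[0,0,0,2]]

  row1 -= 2·row0 → [0,2,-2,-2]
  row2 -= 0·row0 → [0,4,-5,-3]
  row3 -= -1·row0 → [0,-4,5,5]
  row2 -= 2·row1 → [0,0,-1,1]
  row3 -= -2·row1 → [0,0,1,1]
  row3 -= -1·row2 → [0,0,0,2]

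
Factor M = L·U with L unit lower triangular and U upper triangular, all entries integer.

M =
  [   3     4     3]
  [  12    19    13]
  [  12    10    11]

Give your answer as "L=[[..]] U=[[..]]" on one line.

  row1 -= 4·row0 → [0,3,1]
  row2 -= 4·row0 → [0,-6,-1]
  row2 -= -2·row1 → [0,0,1]

L=[[1,0,0],[4,1,0],[4,-2,1]] U=[[3,4,3],[0,3,1],[0,0,1]]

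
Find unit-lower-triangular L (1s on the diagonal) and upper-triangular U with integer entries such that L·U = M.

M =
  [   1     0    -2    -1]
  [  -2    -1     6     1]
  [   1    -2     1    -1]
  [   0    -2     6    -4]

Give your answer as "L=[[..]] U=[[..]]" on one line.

L=[[1,0,0,0],[-2,1,0,0],[1,2,1,0],[0,2,-2,1]] U=[[1,0,-2,-1],[0,-1,2,-1],[0,0,-1,2],[0,0,0,2]]

  row1 -= -2·row0 → [0,-1,2,-1]
  row2 -= 1·row0 → [0,-2,3,0]
  row3 -= 0·row0 → [0,-2,6,-4]
  row2 -= 2·row1 → [0,0,-1,2]
  row3 -= 2·row1 → [0,0,2,-2]
  row3 -= -2·row2 → [0,0,0,2]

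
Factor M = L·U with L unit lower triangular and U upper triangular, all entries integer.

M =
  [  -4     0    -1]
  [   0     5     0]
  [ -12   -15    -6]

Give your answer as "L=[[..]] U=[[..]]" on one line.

  r1 -= 0·r0 → [0,5,0]
  r2 -= 3·r0 → [0,-15,-3]
  r2 -= -3·r1 → [0,0,-3]

L=[[1,0,0],[0,1,0],[3,-3,1]] U=[[-4,0,-1],[0,5,0],[0,0,-3]]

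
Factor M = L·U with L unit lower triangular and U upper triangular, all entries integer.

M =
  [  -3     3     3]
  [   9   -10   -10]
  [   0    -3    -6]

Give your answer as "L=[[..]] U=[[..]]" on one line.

L=[[1,0,0],[-3,1,0],[0,3,1]] U=[[-3,3,3],[0,-1,-1],[0,0,-3]]

  R1 -= -3·R0 → [0,-1,-1]
  R2 -= 0·R0 → [0,-3,-6]
  R2 -= 3·R1 → [0,0,-3]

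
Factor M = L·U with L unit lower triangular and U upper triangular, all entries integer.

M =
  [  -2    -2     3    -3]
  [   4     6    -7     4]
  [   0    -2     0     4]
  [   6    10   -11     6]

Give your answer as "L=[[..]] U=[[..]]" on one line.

  row1 -= -2·row0 → [0,2,-1,-2]
  row2 -= 0·row0 → [0,-2,0,4]
  row3 -= -3·row0 → [0,4,-2,-3]
  row2 -= -1·row1 → [0,0,-1,2]
  row3 -= 2·row1 → [0,0,0,1]
  row3 -= 0·row2 → [0,0,0,1]

L=[[1,0,0,0],[-2,1,0,0],[0,-1,1,0],[-3,2,0,1]] U=[[-2,-2,3,-3],[0,2,-1,-2],[0,0,-1,2],[0,0,0,1]]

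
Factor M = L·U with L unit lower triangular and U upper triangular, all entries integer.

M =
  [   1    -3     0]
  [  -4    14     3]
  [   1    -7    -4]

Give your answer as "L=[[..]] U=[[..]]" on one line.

L=[[1,0,0],[-4,1,0],[1,-2,1]] U=[[1,-3,0],[0,2,3],[0,0,2]]

  row1 -= -4·row0 → [0,2,3]
  row2 -= 1·row0 → [0,-4,-4]
  row2 -= -2·row1 → [0,0,2]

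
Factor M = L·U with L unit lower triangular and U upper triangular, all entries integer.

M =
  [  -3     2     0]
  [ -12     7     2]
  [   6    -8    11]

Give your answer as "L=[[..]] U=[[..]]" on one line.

  R1 -= 4·R0 → [0,-1,2]
  R2 -= -2·R0 → [0,-4,11]
  R2 -= 4·R1 → [0,0,3]

L=[[1,0,0],[4,1,0],[-2,4,1]] U=[[-3,2,0],[0,-1,2],[0,0,3]]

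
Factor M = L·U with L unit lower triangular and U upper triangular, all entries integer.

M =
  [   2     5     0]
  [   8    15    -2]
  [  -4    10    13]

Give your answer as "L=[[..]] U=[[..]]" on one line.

L=[[1,0,0],[4,1,0],[-2,-4,1]] U=[[2,5,0],[0,-5,-2],[0,0,5]]

  R1 -= 4·R0 → [0,-5,-2]
  R2 -= -2·R0 → [0,20,13]
  R2 -= -4·R1 → [0,0,5]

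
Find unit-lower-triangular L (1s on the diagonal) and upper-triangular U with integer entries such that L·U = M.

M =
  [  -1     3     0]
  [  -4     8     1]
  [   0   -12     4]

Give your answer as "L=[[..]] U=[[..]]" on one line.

  r1 -= 4·r0 → [0,-4,1]
  r2 -= 0·r0 → [0,-12,4]
  r2 -= 3·r1 → [0,0,1]

L=[[1,0,0],[4,1,0],[0,3,1]] U=[[-1,3,0],[0,-4,1],[0,0,1]]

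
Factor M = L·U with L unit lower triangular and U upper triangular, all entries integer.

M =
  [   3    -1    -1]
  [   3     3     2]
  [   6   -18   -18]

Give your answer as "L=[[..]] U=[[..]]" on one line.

L=[[1,0,0],[1,1,0],[2,-4,1]] U=[[3,-1,-1],[0,4,3],[0,0,-4]]

  r1 -= 1·r0 → [0,4,3]
  r2 -= 2·r0 → [0,-16,-16]
  r2 -= -4·r1 → [0,0,-4]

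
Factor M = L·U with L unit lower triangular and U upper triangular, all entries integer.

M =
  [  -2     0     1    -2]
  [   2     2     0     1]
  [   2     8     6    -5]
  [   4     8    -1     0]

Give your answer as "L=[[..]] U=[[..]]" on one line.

L=[[1,0,0,0],[-1,1,0,0],[-1,4,1,0],[-2,4,-1,1]] U=[[-2,0,1,-2],[0,2,1,-1],[0,0,3,-3],[0,0,0,-3]]

  R1 -= -1·R0 → [0,2,1,-1]
  R2 -= -1·R0 → [0,8,7,-7]
  R3 -= -2·R0 → [0,8,1,-4]
  R2 -= 4·R1 → [0,0,3,-3]
  R3 -= 4·R1 → [0,0,-3,0]
  R3 -= -1·R2 → [0,0,0,-3]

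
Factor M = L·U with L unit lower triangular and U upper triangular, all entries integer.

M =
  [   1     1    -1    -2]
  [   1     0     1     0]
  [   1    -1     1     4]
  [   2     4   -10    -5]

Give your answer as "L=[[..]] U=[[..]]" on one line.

  r1 -= 1·r0 → [0,-1,2,2]
  r2 -= 1·r0 → [0,-2,2,6]
  r3 -= 2·r0 → [0,2,-8,-1]
  r2 -= 2·r1 → [0,0,-2,2]
  r3 -= -2·r1 → [0,0,-4,3]
  r3 -= 2·r2 → [0,0,0,-1]

L=[[1,0,0,0],[1,1,0,0],[1,2,1,0],[2,-2,2,1]] U=[[1,1,-1,-2],[0,-1,2,2],[0,0,-2,2],[0,0,0,-1]]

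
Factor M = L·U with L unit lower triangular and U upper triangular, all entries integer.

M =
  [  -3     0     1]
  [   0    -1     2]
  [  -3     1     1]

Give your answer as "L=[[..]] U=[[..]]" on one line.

  R1 -= 0·R0 → [0,-1,2]
  R2 -= 1·R0 → [0,1,0]
  R2 -= -1·R1 → [0,0,2]

L=[[1,0,0],[0,1,0],[1,-1,1]] U=[[-3,0,1],[0,-1,2],[0,0,2]]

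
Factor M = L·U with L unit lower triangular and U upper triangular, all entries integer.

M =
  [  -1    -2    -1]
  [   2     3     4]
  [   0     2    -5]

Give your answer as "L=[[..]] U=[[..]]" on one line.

L=[[1,0,0],[-2,1,0],[0,-2,1]] U=[[-1,-2,-1],[0,-1,2],[0,0,-1]]

  R1 -= -2·R0 → [0,-1,2]
  R2 -= 0·R0 → [0,2,-5]
  R2 -= -2·R1 → [0,0,-1]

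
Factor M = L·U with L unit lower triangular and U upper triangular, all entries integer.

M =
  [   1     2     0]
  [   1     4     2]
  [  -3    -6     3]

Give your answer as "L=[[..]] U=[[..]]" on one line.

  R1 -= 1·R0 → [0,2,2]
  R2 -= -3·R0 → [0,0,3]
  R2 -= 0·R1 → [0,0,3]

L=[[1,0,0],[1,1,0],[-3,0,1]] U=[[1,2,0],[0,2,2],[0,0,3]]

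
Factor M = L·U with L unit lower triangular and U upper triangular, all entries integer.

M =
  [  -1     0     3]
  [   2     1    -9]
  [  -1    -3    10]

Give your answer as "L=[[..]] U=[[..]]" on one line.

  R1 -= -2·R0 → [0,1,-3]
  R2 -= 1·R0 → [0,-3,7]
  R2 -= -3·R1 → [0,0,-2]

L=[[1,0,0],[-2,1,0],[1,-3,1]] U=[[-1,0,3],[0,1,-3],[0,0,-2]]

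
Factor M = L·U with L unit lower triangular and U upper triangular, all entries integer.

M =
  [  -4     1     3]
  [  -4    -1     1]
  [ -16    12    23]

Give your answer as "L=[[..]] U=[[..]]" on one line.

  r1 -= 1·r0 → [0,-2,-2]
  r2 -= 4·r0 → [0,8,11]
  r2 -= -4·r1 → [0,0,3]

L=[[1,0,0],[1,1,0],[4,-4,1]] U=[[-4,1,3],[0,-2,-2],[0,0,3]]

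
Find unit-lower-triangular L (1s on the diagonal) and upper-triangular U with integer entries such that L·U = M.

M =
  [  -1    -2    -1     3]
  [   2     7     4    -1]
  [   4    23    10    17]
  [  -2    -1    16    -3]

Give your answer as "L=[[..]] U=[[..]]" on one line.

L=[[1,0,0,0],[-2,1,0,0],[-4,5,1,0],[2,1,-4,1]] U=[[-1,-2,-1,3],[0,3,2,5],[0,0,-4,4],[0,0,0,2]]

  R1 -= -2·R0 → [0,3,2,5]
  R2 -= -4·R0 → [0,15,6,29]
  R3 -= 2·R0 → [0,3,18,-9]
  R2 -= 5·R1 → [0,0,-4,4]
  R3 -= 1·R1 → [0,0,16,-14]
  R3 -= -4·R2 → [0,0,0,2]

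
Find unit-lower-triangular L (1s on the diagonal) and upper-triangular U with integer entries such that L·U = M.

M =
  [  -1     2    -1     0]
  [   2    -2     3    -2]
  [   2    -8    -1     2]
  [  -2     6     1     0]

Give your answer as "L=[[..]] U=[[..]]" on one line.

  R1 -= -2·R0 → [0,2,1,-2]
  R2 -= -2·R0 → [0,-4,-3,2]
  R3 -= 2·R0 → [0,2,3,0]
  R2 -= -2·R1 → [0,0,-1,-2]
  R3 -= 1·R1 → [0,0,2,2]
  R3 -= -2·R2 → [0,0,0,-2]

L=[[1,0,0,0],[-2,1,0,0],[-2,-2,1,0],[2,1,-2,1]] U=[[-1,2,-1,0],[0,2,1,-2],[0,0,-1,-2],[0,0,0,-2]]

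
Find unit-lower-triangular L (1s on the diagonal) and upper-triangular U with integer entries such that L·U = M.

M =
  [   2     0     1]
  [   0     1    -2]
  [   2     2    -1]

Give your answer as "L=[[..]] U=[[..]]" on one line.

  row1 -= 0·row0 → [0,1,-2]
  row2 -= 1·row0 → [0,2,-2]
  row2 -= 2·row1 → [0,0,2]

L=[[1,0,0],[0,1,0],[1,2,1]] U=[[2,0,1],[0,1,-2],[0,0,2]]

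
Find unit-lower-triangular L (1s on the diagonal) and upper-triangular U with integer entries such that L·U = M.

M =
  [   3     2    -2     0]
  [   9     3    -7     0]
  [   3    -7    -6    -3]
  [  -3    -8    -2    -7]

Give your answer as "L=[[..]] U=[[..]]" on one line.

  row1 -= 3·row0 → [0,-3,-1,0]
  row2 -= 1·row0 → [0,-9,-4,-3]
  row3 -= -1·row0 → [0,-6,-4,-7]
  row2 -= 3·row1 → [0,0,-1,-3]
  row3 -= 2·row1 → [0,0,-2,-7]
  row3 -= 2·row2 → [0,0,0,-1]

L=[[1,0,0,0],[3,1,0,0],[1,3,1,0],[-1,2,2,1]] U=[[3,2,-2,0],[0,-3,-1,0],[0,0,-1,-3],[0,0,0,-1]]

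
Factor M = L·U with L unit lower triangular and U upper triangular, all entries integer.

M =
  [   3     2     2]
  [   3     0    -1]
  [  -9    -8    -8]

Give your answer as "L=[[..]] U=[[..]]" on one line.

L=[[1,0,0],[1,1,0],[-3,1,1]] U=[[3,2,2],[0,-2,-3],[0,0,1]]

  R1 -= 1·R0 → [0,-2,-3]
  R2 -= -3·R0 → [0,-2,-2]
  R2 -= 1·R1 → [0,0,1]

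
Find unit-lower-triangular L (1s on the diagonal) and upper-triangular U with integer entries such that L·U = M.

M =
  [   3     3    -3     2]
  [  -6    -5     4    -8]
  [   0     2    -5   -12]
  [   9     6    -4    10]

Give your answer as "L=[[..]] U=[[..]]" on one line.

  row1 -= -2·row0 → [0,1,-2,-4]
  row2 -= 0·row0 → [0,2,-5,-12]
  row3 -= 3·row0 → [0,-3,5,4]
  row2 -= 2·row1 → [0,0,-1,-4]
  row3 -= -3·row1 → [0,0,-1,-8]
  row3 -= 1·row2 → [0,0,0,-4]

L=[[1,0,0,0],[-2,1,0,0],[0,2,1,0],[3,-3,1,1]] U=[[3,3,-3,2],[0,1,-2,-4],[0,0,-1,-4],[0,0,0,-4]]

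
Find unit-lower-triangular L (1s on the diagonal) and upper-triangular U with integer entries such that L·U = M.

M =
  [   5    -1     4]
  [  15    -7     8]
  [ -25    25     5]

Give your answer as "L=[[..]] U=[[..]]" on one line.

L=[[1,0,0],[3,1,0],[-5,-5,1]] U=[[5,-1,4],[0,-4,-4],[0,0,5]]

  row1 -= 3·row0 → [0,-4,-4]
  row2 -= -5·row0 → [0,20,25]
  row2 -= -5·row1 → [0,0,5]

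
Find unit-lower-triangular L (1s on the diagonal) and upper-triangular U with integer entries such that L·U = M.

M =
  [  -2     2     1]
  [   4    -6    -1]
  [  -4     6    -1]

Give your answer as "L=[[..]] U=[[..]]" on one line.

  R1 -= -2·R0 → [0,-2,1]
  R2 -= 2·R0 → [0,2,-3]
  R2 -= -1·R1 → [0,0,-2]

L=[[1,0,0],[-2,1,0],[2,-1,1]] U=[[-2,2,1],[0,-2,1],[0,0,-2]]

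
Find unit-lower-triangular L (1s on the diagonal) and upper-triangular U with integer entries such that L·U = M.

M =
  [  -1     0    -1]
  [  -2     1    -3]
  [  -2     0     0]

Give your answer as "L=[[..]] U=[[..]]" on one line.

  row1 -= 2·row0 → [0,1,-1]
  row2 -= 2·row0 → [0,0,2]
  row2 -= 0·row1 → [0,0,2]

L=[[1,0,0],[2,1,0],[2,0,1]] U=[[-1,0,-1],[0,1,-1],[0,0,2]]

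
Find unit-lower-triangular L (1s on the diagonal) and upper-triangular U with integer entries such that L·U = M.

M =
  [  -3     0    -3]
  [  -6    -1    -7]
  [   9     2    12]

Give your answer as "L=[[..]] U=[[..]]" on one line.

  R1 -= 2·R0 → [0,-1,-1]
  R2 -= -3·R0 → [0,2,3]
  R2 -= -2·R1 → [0,0,1]

L=[[1,0,0],[2,1,0],[-3,-2,1]] U=[[-3,0,-3],[0,-1,-1],[0,0,1]]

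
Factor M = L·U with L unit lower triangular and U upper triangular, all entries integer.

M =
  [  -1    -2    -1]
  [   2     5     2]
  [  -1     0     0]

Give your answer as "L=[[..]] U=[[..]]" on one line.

L=[[1,0,0],[-2,1,0],[1,2,1]] U=[[-1,-2,-1],[0,1,0],[0,0,1]]

  r1 -= -2·r0 → [0,1,0]
  r2 -= 1·r0 → [0,2,1]
  r2 -= 2·r1 → [0,0,1]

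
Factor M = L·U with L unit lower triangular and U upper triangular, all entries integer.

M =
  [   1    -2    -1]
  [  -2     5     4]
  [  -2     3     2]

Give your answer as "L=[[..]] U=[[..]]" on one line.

  R1 -= -2·R0 → [0,1,2]
  R2 -= -2·R0 → [0,-1,0]
  R2 -= -1·R1 → [0,0,2]

L=[[1,0,0],[-2,1,0],[-2,-1,1]] U=[[1,-2,-1],[0,1,2],[0,0,2]]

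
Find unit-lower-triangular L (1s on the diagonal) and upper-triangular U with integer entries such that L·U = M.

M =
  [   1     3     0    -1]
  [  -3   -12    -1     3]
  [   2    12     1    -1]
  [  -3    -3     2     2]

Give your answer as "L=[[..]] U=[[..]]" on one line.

  r1 -= -3·r0 → [0,-3,-1,0]
  r2 -= 2·r0 → [0,6,1,1]
  r3 -= -3·r0 → [0,6,2,-1]
  r2 -= -2·r1 → [0,0,-1,1]
  r3 -= -2·r1 → [0,0,0,-1]
  r3 -= 0·r2 → [0,0,0,-1]

L=[[1,0,0,0],[-3,1,0,0],[2,-2,1,0],[-3,-2,0,1]] U=[[1,3,0,-1],[0,-3,-1,0],[0,0,-1,1],[0,0,0,-1]]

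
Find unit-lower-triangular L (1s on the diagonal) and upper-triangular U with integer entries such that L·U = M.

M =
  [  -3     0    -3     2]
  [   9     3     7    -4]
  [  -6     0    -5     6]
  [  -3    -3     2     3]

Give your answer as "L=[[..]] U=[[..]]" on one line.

L=[[1,0,0,0],[-3,1,0,0],[2,0,1,0],[1,-1,3,1]] U=[[-3,0,-3,2],[0,3,-2,2],[0,0,1,2],[0,0,0,-3]]

  row1 -= -3·row0 → [0,3,-2,2]
  row2 -= 2·row0 → [0,0,1,2]
  row3 -= 1·row0 → [0,-3,5,1]
  row2 -= 0·row1 → [0,0,1,2]
  row3 -= -1·row1 → [0,0,3,3]
  row3 -= 3·row2 → [0,0,0,-3]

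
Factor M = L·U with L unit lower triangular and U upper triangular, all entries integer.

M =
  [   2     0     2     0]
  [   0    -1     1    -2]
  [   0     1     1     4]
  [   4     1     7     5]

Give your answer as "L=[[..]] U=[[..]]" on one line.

  row1 -= 0·row0 → [0,-1,1,-2]
  row2 -= 0·row0 → [0,1,1,4]
  row3 -= 2·row0 → [0,1,3,5]
  row2 -= -1·row1 → [0,0,2,2]
  row3 -= -1·row1 → [0,0,4,3]
  row3 -= 2·row2 → [0,0,0,-1]

L=[[1,0,0,0],[0,1,0,0],[0,-1,1,0],[2,-1,2,1]] U=[[2,0,2,0],[0,-1,1,-2],[0,0,2,2],[0,0,0,-1]]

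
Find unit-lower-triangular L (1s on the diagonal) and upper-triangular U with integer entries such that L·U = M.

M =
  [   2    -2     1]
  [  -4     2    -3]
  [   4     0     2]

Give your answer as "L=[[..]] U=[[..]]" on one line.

L=[[1,0,0],[-2,1,0],[2,-2,1]] U=[[2,-2,1],[0,-2,-1],[0,0,-2]]

  R1 -= -2·R0 → [0,-2,-1]
  R2 -= 2·R0 → [0,4,0]
  R2 -= -2·R1 → [0,0,-2]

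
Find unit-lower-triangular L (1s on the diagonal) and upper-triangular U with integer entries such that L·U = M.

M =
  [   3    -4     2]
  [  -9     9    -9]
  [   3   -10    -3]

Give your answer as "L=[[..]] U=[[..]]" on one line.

L=[[1,0,0],[-3,1,0],[1,2,1]] U=[[3,-4,2],[0,-3,-3],[0,0,1]]

  r1 -= -3·r0 → [0,-3,-3]
  r2 -= 1·r0 → [0,-6,-5]
  r2 -= 2·r1 → [0,0,1]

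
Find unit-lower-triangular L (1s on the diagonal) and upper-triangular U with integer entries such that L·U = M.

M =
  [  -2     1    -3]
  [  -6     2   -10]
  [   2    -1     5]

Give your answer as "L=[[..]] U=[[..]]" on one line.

L=[[1,0,0],[3,1,0],[-1,0,1]] U=[[-2,1,-3],[0,-1,-1],[0,0,2]]

  row1 -= 3·row0 → [0,-1,-1]
  row2 -= -1·row0 → [0,0,2]
  row2 -= 0·row1 → [0,0,2]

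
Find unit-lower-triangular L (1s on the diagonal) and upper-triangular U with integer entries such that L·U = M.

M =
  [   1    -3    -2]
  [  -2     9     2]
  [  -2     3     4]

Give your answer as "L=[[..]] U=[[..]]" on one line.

  R1 -= -2·R0 → [0,3,-2]
  R2 -= -2·R0 → [0,-3,0]
  R2 -= -1·R1 → [0,0,-2]

L=[[1,0,0],[-2,1,0],[-2,-1,1]] U=[[1,-3,-2],[0,3,-2],[0,0,-2]]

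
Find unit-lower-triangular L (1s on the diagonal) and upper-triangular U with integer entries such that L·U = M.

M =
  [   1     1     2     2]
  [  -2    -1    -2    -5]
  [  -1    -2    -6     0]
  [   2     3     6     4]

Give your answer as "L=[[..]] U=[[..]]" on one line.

  r1 -= -2·r0 → [0,1,2,-1]
  r2 -= -1·r0 → [0,-1,-4,2]
  r3 -= 2·r0 → [0,1,2,0]
  r2 -= -1·r1 → [0,0,-2,1]
  r3 -= 1·r1 → [0,0,0,1]
  r3 -= 0·r2 → [0,0,0,1]

L=[[1,0,0,0],[-2,1,0,0],[-1,-1,1,0],[2,1,0,1]] U=[[1,1,2,2],[0,1,2,-1],[0,0,-2,1],[0,0,0,1]]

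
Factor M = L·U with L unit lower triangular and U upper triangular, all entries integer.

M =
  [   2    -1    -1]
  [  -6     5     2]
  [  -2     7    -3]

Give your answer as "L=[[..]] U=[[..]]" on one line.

  r1 -= -3·r0 → [0,2,-1]
  r2 -= -1·r0 → [0,6,-4]
  r2 -= 3·r1 → [0,0,-1]

L=[[1,0,0],[-3,1,0],[-1,3,1]] U=[[2,-1,-1],[0,2,-1],[0,0,-1]]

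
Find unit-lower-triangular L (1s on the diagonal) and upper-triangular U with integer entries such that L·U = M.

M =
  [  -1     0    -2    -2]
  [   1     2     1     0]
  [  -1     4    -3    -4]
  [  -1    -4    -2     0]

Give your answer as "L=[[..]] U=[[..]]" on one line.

  r1 -= -1·r0 → [0,2,-1,-2]
  r2 -= 1·r0 → [0,4,-1,-2]
  r3 -= 1·r0 → [0,-4,0,2]
  r2 -= 2·r1 → [0,0,1,2]
  r3 -= -2·r1 → [0,0,-2,-2]
  r3 -= -2·r2 → [0,0,0,2]

L=[[1,0,0,0],[-1,1,0,0],[1,2,1,0],[1,-2,-2,1]] U=[[-1,0,-2,-2],[0,2,-1,-2],[0,0,1,2],[0,0,0,2]]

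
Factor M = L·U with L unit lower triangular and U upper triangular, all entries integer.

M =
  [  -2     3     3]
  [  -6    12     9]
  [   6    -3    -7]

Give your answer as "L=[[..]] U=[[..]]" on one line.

  r1 -= 3·r0 → [0,3,0]
  r2 -= -3·r0 → [0,6,2]
  r2 -= 2·r1 → [0,0,2]

L=[[1,0,0],[3,1,0],[-3,2,1]] U=[[-2,3,3],[0,3,0],[0,0,2]]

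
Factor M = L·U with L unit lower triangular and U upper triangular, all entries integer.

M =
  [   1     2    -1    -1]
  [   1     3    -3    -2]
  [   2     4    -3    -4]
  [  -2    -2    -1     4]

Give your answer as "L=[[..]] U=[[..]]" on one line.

  r1 -= 1·r0 → [0,1,-2,-1]
  r2 -= 2·r0 → [0,0,-1,-2]
  r3 -= -2·r0 → [0,2,-3,2]
  r2 -= 0·r1 → [0,0,-1,-2]
  r3 -= 2·r1 → [0,0,1,4]
  r3 -= -1·r2 → [0,0,0,2]

L=[[1,0,0,0],[1,1,0,0],[2,0,1,0],[-2,2,-1,1]] U=[[1,2,-1,-1],[0,1,-2,-1],[0,0,-1,-2],[0,0,0,2]]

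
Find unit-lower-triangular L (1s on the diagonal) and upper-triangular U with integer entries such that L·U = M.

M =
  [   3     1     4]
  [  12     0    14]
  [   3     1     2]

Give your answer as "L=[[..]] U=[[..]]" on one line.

  R1 -= 4·R0 → [0,-4,-2]
  R2 -= 1·R0 → [0,0,-2]
  R2 -= 0·R1 → [0,0,-2]

L=[[1,0,0],[4,1,0],[1,0,1]] U=[[3,1,4],[0,-4,-2],[0,0,-2]]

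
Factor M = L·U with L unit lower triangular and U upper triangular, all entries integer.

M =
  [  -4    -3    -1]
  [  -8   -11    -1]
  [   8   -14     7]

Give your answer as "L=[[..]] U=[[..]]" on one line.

L=[[1,0,0],[2,1,0],[-2,4,1]] U=[[-4,-3,-1],[0,-5,1],[0,0,1]]

  R1 -= 2·R0 → [0,-5,1]
  R2 -= -2·R0 → [0,-20,5]
  R2 -= 4·R1 → [0,0,1]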